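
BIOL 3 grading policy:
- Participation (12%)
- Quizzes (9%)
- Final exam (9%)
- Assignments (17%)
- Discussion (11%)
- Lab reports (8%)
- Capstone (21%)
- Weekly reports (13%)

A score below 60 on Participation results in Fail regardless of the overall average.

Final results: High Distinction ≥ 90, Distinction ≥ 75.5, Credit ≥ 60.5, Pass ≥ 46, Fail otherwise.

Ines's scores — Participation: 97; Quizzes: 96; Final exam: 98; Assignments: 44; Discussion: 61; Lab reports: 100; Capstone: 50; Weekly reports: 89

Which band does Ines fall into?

Credit

Participation score 97 ≥ 60: minimum met.
Weighted total:
  Participation 97 × 0.12 = 11.64
  Quizzes 96 × 0.09 = 8.64
  Final exam 98 × 0.09 = 8.82
  Assignments 44 × 0.17 = 7.48
  Discussion 61 × 0.11 = 6.71
  Lab reports 100 × 0.08 = 8
  Capstone 50 × 0.21 = 10.5
  Weekly reports 89 × 0.13 = 11.57
Sum = 73.36
73.36 is ≥ 60.5 and < 75.5 → Credit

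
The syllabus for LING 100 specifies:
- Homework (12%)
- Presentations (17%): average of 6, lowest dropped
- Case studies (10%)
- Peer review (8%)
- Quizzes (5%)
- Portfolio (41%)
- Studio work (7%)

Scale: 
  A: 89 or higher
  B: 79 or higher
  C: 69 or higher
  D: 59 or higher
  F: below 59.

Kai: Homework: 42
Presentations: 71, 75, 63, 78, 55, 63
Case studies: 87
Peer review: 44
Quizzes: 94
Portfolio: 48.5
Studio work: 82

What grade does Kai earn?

Presentations: drop 55 → average of remaining 5 = 350/5 = 70
Weighted total:
  Homework 42 × 0.12 = 5.04
  Presentations 70 × 0.17 = 11.9
  Case studies 87 × 0.1 = 8.7
  Peer review 44 × 0.08 = 3.52
  Quizzes 94 × 0.05 = 4.7
  Portfolio 48.5 × 0.41 = 19.885
  Studio work 82 × 0.07 = 5.74
Sum = 59.485
59.485 is ≥ 59 and < 69 → D

D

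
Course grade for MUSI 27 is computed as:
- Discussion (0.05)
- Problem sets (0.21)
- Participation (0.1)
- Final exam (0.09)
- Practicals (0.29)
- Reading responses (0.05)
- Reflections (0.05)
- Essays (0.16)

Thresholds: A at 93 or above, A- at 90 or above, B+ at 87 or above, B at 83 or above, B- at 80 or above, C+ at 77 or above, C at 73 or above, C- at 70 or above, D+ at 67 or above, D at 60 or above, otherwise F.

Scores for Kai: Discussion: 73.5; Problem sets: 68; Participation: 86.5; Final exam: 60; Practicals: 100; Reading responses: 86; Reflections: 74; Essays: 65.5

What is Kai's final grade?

Weighted total:
  Discussion 73.5 × 0.05 = 3.675
  Problem sets 68 × 0.21 = 14.28
  Participation 86.5 × 0.1 = 8.65
  Final exam 60 × 0.09 = 5.4
  Practicals 100 × 0.29 = 29
  Reading responses 86 × 0.05 = 4.3
  Reflections 74 × 0.05 = 3.7
  Essays 65.5 × 0.16 = 10.48
Sum = 79.485
79.485 is ≥ 77 and < 80 → C+

C+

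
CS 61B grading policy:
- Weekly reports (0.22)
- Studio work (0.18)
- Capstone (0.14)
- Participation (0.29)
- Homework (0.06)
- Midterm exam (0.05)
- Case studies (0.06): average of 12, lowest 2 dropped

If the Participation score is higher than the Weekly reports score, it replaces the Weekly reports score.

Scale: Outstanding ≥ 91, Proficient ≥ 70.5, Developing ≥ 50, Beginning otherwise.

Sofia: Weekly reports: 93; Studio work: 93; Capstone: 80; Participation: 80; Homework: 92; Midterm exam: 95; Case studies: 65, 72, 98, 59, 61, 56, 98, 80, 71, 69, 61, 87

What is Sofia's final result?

Case studies: drop 56, 59 → average of remaining 10 = 762/10 = 76.2
Participation (80) ≤ Weekly reports (93), so Weekly reports stays at 93.
Weighted total:
  Weekly reports 93 × 0.22 = 20.46
  Studio work 93 × 0.18 = 16.74
  Capstone 80 × 0.14 = 11.2
  Participation 80 × 0.29 = 23.2
  Homework 92 × 0.06 = 5.52
  Midterm exam 95 × 0.05 = 4.75
  Case studies 76.2 × 0.06 = 4.572
Sum = 86.442
86.442 is ≥ 70.5 and < 91 → Proficient

Proficient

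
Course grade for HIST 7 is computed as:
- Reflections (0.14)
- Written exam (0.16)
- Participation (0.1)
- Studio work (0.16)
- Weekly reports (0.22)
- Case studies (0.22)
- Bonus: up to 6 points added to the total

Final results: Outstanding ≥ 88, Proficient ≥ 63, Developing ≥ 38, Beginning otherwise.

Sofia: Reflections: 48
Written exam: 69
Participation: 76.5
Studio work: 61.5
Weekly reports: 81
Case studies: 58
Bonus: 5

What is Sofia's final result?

Proficient

Weighted total:
  Reflections 48 × 0.14 = 6.72
  Written exam 69 × 0.16 = 11.04
  Participation 76.5 × 0.1 = 7.65
  Studio work 61.5 × 0.16 = 9.84
  Weekly reports 81 × 0.22 = 17.82
  Case studies 58 × 0.22 = 12.76
Sum = 65.83
Bonus: 65.83 + 5 = 70.83
70.83 is ≥ 63 and < 88 → Proficient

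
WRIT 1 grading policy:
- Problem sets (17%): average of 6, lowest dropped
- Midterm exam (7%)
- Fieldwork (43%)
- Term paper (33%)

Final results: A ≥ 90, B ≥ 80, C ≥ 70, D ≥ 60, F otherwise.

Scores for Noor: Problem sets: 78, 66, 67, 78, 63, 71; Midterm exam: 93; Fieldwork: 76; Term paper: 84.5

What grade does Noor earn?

Problem sets: drop 63 → average of remaining 5 = 360/5 = 72
Weighted total:
  Problem sets 72 × 0.17 = 12.24
  Midterm exam 93 × 0.07 = 6.51
  Fieldwork 76 × 0.43 = 32.68
  Term paper 84.5 × 0.33 = 27.885
Sum = 79.315
79.315 is ≥ 70 and < 80 → C

C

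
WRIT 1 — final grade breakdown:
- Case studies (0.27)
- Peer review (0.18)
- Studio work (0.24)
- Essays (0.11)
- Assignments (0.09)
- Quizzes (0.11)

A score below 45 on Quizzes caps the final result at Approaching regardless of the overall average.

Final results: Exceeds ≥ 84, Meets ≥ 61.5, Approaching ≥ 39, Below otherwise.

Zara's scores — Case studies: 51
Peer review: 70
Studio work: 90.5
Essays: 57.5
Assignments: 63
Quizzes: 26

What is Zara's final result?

Approaching

Quizzes score 26 < 45: minimum not met.
Weighted total:
  Case studies 51 × 0.27 = 13.77
  Peer review 70 × 0.18 = 12.6
  Studio work 90.5 × 0.24 = 21.72
  Essays 57.5 × 0.11 = 6.325
  Assignments 63 × 0.09 = 5.67
  Quizzes 26 × 0.11 = 2.86
Sum = 62.945
62.945 would be Meets; cap at Approaching applies → Approaching.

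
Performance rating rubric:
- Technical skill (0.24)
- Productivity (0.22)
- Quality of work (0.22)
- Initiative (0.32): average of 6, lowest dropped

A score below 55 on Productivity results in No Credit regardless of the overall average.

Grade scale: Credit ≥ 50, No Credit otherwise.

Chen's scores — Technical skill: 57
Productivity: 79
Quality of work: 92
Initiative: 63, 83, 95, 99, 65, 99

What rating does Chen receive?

Credit

Initiative: drop 63 → average of remaining 5 = 441/5 = 88.2
Productivity score 79 ≥ 55: minimum met.
Weighted total:
  Technical skill 57 × 0.24 = 13.68
  Productivity 79 × 0.22 = 17.38
  Quality of work 92 × 0.22 = 20.24
  Initiative 88.2 × 0.32 = 28.224
Sum = 79.524
79.524 ≥ 50 → Credit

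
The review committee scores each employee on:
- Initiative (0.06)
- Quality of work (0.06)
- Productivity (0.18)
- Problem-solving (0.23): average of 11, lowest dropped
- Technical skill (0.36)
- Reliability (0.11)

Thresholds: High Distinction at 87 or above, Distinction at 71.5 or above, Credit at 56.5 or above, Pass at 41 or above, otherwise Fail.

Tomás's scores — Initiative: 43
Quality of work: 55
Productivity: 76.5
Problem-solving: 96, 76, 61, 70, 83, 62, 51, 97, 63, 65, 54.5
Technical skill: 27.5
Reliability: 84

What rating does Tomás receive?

Problem-solving: drop 51 → average of remaining 10 = 727.5/10 = 72.75
Weighted total:
  Initiative 43 × 0.06 = 2.58
  Quality of work 55 × 0.06 = 3.3
  Productivity 76.5 × 0.18 = 13.77
  Problem-solving 72.75 × 0.23 = 16.7325
  Technical skill 27.5 × 0.36 = 9.9
  Reliability 84 × 0.11 = 9.24
Sum = 55.5225
55.5225 is ≥ 41 and < 56.5 → Pass

Pass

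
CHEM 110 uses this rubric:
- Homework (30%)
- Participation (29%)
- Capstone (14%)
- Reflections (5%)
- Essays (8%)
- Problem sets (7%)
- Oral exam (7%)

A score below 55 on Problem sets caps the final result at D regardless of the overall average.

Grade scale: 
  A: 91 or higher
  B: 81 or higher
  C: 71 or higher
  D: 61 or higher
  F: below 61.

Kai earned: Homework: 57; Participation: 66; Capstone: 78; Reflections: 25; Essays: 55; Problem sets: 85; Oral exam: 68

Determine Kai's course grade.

D

Problem sets score 85 ≥ 55: minimum met.
Weighted total:
  Homework 57 × 0.3 = 17.1
  Participation 66 × 0.29 = 19.14
  Capstone 78 × 0.14 = 10.92
  Reflections 25 × 0.05 = 1.25
  Essays 55 × 0.08 = 4.4
  Problem sets 85 × 0.07 = 5.95
  Oral exam 68 × 0.07 = 4.76
Sum = 63.52
63.52 is ≥ 61 and < 71 → D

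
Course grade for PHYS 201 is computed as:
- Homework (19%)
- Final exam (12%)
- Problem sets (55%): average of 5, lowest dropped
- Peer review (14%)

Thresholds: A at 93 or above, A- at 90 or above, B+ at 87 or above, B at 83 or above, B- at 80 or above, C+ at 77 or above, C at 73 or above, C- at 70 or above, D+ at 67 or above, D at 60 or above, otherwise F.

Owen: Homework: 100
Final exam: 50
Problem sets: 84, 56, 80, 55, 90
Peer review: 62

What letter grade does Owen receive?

C

Problem sets: drop 55 → average of remaining 4 = 310/4 = 77.5
Weighted total:
  Homework 100 × 0.19 = 19
  Final exam 50 × 0.12 = 6
  Problem sets 77.5 × 0.55 = 42.625
  Peer review 62 × 0.14 = 8.68
Sum = 76.305
76.305 is ≥ 73 and < 77 → C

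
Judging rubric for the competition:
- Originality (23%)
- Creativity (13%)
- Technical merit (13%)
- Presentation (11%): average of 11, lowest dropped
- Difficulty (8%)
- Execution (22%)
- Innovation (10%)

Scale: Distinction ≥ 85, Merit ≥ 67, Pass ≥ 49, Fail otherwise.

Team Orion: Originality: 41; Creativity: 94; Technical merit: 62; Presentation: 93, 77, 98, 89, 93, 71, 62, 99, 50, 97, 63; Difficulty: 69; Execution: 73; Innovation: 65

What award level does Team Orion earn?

Merit

Presentation: drop 50 → average of remaining 10 = 842/10 = 84.2
Weighted total:
  Originality 41 × 0.23 = 9.43
  Creativity 94 × 0.13 = 12.22
  Technical merit 62 × 0.13 = 8.06
  Presentation 84.2 × 0.11 = 9.262
  Difficulty 69 × 0.08 = 5.52
  Execution 73 × 0.22 = 16.06
  Innovation 65 × 0.1 = 6.5
Sum = 67.052
67.052 is ≥ 67 and < 85 → Merit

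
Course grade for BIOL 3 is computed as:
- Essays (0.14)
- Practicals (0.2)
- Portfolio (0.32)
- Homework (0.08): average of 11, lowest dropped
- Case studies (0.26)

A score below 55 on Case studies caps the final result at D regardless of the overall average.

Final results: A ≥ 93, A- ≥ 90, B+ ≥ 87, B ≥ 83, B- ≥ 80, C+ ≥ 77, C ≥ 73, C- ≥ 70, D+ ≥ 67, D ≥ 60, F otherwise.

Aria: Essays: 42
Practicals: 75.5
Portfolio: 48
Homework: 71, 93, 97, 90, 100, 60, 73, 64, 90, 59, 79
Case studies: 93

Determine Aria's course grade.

D+

Homework: drop 59 → average of remaining 10 = 817/10 = 81.7
Case studies score 93 ≥ 55: minimum met.
Weighted total:
  Essays 42 × 0.14 = 5.88
  Practicals 75.5 × 0.2 = 15.1
  Portfolio 48 × 0.32 = 15.36
  Homework 81.7 × 0.08 = 6.536
  Case studies 93 × 0.26 = 24.18
Sum = 67.056
67.056 is ≥ 67 and < 70 → D+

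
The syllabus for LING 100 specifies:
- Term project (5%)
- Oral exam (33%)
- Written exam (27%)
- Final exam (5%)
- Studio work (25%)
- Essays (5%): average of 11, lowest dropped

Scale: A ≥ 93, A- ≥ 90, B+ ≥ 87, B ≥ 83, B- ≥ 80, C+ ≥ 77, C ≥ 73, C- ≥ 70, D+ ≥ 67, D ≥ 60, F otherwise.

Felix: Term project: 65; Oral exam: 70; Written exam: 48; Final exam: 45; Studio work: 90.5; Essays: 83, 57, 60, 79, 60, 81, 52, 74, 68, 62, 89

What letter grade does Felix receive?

Essays: drop 52 → average of remaining 10 = 713/10 = 71.3
Weighted total:
  Term project 65 × 0.05 = 3.25
  Oral exam 70 × 0.33 = 23.1
  Written exam 48 × 0.27 = 12.96
  Final exam 45 × 0.05 = 2.25
  Studio work 90.5 × 0.25 = 22.625
  Essays 71.3 × 0.05 = 3.565
Sum = 67.75
67.75 is ≥ 67 and < 70 → D+

D+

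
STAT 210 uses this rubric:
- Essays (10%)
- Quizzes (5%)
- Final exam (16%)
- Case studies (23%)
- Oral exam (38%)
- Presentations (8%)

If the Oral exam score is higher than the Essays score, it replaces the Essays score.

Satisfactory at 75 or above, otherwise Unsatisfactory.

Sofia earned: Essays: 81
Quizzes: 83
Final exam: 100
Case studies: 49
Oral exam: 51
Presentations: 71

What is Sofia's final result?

Unsatisfactory

Oral exam (51) ≤ Essays (81), so Essays stays at 81.
Weighted total:
  Essays 81 × 0.1 = 8.1
  Quizzes 83 × 0.05 = 4.15
  Final exam 100 × 0.16 = 16
  Case studies 49 × 0.23 = 11.27
  Oral exam 51 × 0.38 = 19.38
  Presentations 71 × 0.08 = 5.68
Sum = 64.58
64.58 < 75 → Unsatisfactory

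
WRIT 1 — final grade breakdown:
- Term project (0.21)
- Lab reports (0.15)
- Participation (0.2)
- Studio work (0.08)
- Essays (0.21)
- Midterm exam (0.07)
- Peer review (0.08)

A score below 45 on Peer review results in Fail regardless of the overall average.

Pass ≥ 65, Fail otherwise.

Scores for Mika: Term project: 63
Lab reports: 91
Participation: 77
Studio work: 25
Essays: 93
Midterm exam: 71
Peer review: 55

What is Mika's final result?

Pass

Peer review score 55 ≥ 45: minimum met.
Weighted total:
  Term project 63 × 0.21 = 13.23
  Lab reports 91 × 0.15 = 13.65
  Participation 77 × 0.2 = 15.4
  Studio work 25 × 0.08 = 2
  Essays 93 × 0.21 = 19.53
  Midterm exam 71 × 0.07 = 4.97
  Peer review 55 × 0.08 = 4.4
Sum = 73.18
73.18 ≥ 65 → Pass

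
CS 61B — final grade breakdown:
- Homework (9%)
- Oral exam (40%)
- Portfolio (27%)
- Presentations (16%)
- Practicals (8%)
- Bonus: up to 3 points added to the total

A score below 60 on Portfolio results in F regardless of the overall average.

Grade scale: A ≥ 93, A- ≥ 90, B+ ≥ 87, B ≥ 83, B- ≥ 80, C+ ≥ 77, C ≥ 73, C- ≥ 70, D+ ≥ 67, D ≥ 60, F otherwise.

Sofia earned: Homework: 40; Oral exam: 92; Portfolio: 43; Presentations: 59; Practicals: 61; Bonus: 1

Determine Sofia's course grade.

F

Portfolio score 43 < 60: minimum not met.
Weighted total:
  Homework 40 × 0.09 = 3.6
  Oral exam 92 × 0.4 = 36.8
  Portfolio 43 × 0.27 = 11.61
  Presentations 59 × 0.16 = 9.44
  Practicals 61 × 0.08 = 4.88
Sum = 66.33
Bonus: 66.33 + 1 = 67.33
Because the Portfolio minimum was not met, the result is F.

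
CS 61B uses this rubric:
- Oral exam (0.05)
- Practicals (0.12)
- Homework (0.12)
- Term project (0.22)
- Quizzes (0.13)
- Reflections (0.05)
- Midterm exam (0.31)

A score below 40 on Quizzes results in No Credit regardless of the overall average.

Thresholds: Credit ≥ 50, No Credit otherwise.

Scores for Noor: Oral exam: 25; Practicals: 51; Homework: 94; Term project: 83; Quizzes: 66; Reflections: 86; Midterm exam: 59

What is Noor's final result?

Quizzes score 66 ≥ 40: minimum met.
Weighted total:
  Oral exam 25 × 0.05 = 1.25
  Practicals 51 × 0.12 = 6.12
  Homework 94 × 0.12 = 11.28
  Term project 83 × 0.22 = 18.26
  Quizzes 66 × 0.13 = 8.58
  Reflections 86 × 0.05 = 4.3
  Midterm exam 59 × 0.31 = 18.29
Sum = 68.08
68.08 ≥ 50 → Credit

Credit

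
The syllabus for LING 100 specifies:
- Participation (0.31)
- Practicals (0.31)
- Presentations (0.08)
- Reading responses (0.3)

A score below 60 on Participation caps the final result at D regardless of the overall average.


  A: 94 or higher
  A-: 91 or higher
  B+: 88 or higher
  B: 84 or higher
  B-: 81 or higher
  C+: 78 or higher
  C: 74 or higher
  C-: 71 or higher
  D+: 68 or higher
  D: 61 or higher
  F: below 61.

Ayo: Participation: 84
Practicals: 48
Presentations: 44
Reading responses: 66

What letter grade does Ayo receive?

D

Participation score 84 ≥ 60: minimum met.
Weighted total:
  Participation 84 × 0.31 = 26.04
  Practicals 48 × 0.31 = 14.88
  Presentations 44 × 0.08 = 3.52
  Reading responses 66 × 0.3 = 19.8
Sum = 64.24
64.24 is ≥ 61 and < 68 → D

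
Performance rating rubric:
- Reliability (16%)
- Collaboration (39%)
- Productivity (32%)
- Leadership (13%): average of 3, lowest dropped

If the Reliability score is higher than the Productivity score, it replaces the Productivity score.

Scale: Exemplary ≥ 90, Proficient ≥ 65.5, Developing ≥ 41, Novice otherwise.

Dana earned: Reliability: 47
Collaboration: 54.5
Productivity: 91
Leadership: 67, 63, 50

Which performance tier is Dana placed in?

Proficient

Leadership: drop 50 → average of remaining 2 = 130/2 = 65
Reliability (47) ≤ Productivity (91), so Productivity stays at 91.
Weighted total:
  Reliability 47 × 0.16 = 7.52
  Collaboration 54.5 × 0.39 = 21.255
  Productivity 91 × 0.32 = 29.12
  Leadership 65 × 0.13 = 8.45
Sum = 66.345
66.345 is ≥ 65.5 and < 90 → Proficient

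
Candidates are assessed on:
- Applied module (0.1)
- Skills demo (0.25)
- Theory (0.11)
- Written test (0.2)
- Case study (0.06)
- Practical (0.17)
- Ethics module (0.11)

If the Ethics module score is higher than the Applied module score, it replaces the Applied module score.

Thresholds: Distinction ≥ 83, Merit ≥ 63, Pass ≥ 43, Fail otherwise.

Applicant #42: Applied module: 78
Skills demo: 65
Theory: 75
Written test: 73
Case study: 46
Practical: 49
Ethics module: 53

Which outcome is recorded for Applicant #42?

Merit

Ethics module (53) ≤ Applied module (78), so Applied module stays at 78.
Weighted total:
  Applied module 78 × 0.1 = 7.8
  Skills demo 65 × 0.25 = 16.25
  Theory 75 × 0.11 = 8.25
  Written test 73 × 0.2 = 14.6
  Case study 46 × 0.06 = 2.76
  Practical 49 × 0.17 = 8.33
  Ethics module 53 × 0.11 = 5.83
Sum = 63.82
63.82 is ≥ 63 and < 83 → Merit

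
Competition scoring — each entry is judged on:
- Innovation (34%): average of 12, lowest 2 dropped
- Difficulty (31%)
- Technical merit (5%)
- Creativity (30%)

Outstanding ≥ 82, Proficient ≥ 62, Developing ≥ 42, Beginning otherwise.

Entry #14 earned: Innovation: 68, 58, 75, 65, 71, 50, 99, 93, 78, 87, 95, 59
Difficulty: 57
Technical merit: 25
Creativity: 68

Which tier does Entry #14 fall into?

Proficient

Innovation: drop 50, 58 → average of remaining 10 = 790/10 = 79
Weighted total:
  Innovation 79 × 0.34 = 26.86
  Difficulty 57 × 0.31 = 17.67
  Technical merit 25 × 0.05 = 1.25
  Creativity 68 × 0.3 = 20.4
Sum = 66.18
66.18 is ≥ 62 and < 82 → Proficient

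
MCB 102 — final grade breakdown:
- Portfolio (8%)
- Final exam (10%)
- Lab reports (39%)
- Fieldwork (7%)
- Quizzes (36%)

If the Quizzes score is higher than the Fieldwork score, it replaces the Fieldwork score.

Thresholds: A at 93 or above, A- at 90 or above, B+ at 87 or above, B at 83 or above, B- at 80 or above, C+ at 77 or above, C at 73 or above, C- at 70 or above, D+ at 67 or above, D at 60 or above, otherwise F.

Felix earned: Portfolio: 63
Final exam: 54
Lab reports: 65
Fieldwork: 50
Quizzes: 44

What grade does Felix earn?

F

Quizzes (44) ≤ Fieldwork (50), so Fieldwork stays at 50.
Weighted total:
  Portfolio 63 × 0.08 = 5.04
  Final exam 54 × 0.1 = 5.4
  Lab reports 65 × 0.39 = 25.35
  Fieldwork 50 × 0.07 = 3.5
  Quizzes 44 × 0.36 = 15.84
Sum = 55.13
55.13 < 60 → F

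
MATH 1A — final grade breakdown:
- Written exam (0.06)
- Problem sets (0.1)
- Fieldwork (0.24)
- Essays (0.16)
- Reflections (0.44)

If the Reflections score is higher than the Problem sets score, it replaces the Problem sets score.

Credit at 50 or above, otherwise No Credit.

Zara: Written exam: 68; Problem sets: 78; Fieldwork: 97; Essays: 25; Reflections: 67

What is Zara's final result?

Reflections (67) ≤ Problem sets (78), so Problem sets stays at 78.
Weighted total:
  Written exam 68 × 0.06 = 4.08
  Problem sets 78 × 0.1 = 7.8
  Fieldwork 97 × 0.24 = 23.28
  Essays 25 × 0.16 = 4
  Reflections 67 × 0.44 = 29.48
Sum = 68.64
68.64 ≥ 50 → Credit

Credit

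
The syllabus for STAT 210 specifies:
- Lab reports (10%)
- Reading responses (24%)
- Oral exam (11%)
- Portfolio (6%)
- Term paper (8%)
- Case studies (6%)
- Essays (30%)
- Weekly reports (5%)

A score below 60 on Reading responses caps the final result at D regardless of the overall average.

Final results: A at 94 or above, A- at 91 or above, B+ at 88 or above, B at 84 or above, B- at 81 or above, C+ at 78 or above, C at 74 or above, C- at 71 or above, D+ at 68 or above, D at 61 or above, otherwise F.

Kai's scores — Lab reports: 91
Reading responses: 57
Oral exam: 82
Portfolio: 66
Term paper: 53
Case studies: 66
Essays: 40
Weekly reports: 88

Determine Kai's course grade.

F

Reading responses score 57 < 60: minimum not met.
Weighted total:
  Lab reports 91 × 0.1 = 9.1
  Reading responses 57 × 0.24 = 13.68
  Oral exam 82 × 0.11 = 9.02
  Portfolio 66 × 0.06 = 3.96
  Term paper 53 × 0.08 = 4.24
  Case studies 66 × 0.06 = 3.96
  Essays 40 × 0.3 = 12
  Weekly reports 88 × 0.05 = 4.4
Sum = 60.36
60.36 would be F; cap at D applies → F.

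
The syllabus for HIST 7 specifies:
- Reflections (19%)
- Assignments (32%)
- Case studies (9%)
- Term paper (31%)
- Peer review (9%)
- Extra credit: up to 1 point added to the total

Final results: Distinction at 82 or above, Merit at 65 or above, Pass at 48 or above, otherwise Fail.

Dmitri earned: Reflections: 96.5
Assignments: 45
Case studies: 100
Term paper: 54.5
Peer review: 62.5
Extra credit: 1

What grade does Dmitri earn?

Merit

Weighted total:
  Reflections 96.5 × 0.19 = 18.335
  Assignments 45 × 0.32 = 14.4
  Case studies 100 × 0.09 = 9
  Term paper 54.5 × 0.31 = 16.895
  Peer review 62.5 × 0.09 = 5.625
Sum = 64.255
Extra credit: 64.255 + 1 = 65.255
65.255 is ≥ 65 and < 82 → Merit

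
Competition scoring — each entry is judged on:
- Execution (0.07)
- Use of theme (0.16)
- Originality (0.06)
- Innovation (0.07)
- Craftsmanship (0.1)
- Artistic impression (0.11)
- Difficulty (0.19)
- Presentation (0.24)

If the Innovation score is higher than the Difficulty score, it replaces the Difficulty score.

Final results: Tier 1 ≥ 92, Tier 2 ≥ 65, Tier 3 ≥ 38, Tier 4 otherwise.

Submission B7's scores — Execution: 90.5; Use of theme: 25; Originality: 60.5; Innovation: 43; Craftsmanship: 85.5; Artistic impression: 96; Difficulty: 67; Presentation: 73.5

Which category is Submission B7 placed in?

Tier 2

Innovation (43) ≤ Difficulty (67), so Difficulty stays at 67.
Weighted total:
  Execution 90.5 × 0.07 = 6.335
  Use of theme 25 × 0.16 = 4
  Originality 60.5 × 0.06 = 3.63
  Innovation 43 × 0.07 = 3.01
  Craftsmanship 85.5 × 0.1 = 8.55
  Artistic impression 96 × 0.11 = 10.56
  Difficulty 67 × 0.19 = 12.73
  Presentation 73.5 × 0.24 = 17.64
Sum = 66.455
66.455 is ≥ 65 and < 92 → Tier 2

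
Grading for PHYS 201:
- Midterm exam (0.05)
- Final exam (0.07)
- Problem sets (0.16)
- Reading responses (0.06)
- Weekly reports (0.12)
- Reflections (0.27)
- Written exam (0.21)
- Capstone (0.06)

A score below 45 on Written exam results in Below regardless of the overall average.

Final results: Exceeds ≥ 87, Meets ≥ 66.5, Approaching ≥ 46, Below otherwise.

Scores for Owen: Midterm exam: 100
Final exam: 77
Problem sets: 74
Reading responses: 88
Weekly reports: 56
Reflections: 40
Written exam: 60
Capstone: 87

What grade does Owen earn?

Written exam score 60 ≥ 45: minimum met.
Weighted total:
  Midterm exam 100 × 0.05 = 5
  Final exam 77 × 0.07 = 5.39
  Problem sets 74 × 0.16 = 11.84
  Reading responses 88 × 0.06 = 5.28
  Weekly reports 56 × 0.12 = 6.72
  Reflections 40 × 0.27 = 10.8
  Written exam 60 × 0.21 = 12.6
  Capstone 87 × 0.06 = 5.22
Sum = 62.85
62.85 is ≥ 46 and < 66.5 → Approaching

Approaching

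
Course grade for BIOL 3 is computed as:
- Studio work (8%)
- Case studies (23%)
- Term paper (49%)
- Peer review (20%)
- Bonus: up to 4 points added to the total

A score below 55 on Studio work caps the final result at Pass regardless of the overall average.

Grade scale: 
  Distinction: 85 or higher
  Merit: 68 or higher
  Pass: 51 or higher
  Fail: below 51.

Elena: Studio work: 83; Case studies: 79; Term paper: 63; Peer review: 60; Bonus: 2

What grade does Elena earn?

Studio work score 83 ≥ 55: minimum met.
Weighted total:
  Studio work 83 × 0.08 = 6.64
  Case studies 79 × 0.23 = 18.17
  Term paper 63 × 0.49 = 30.87
  Peer review 60 × 0.2 = 12
Sum = 67.68
Bonus: 67.68 + 2 = 69.68
69.68 is ≥ 68 and < 85 → Merit

Merit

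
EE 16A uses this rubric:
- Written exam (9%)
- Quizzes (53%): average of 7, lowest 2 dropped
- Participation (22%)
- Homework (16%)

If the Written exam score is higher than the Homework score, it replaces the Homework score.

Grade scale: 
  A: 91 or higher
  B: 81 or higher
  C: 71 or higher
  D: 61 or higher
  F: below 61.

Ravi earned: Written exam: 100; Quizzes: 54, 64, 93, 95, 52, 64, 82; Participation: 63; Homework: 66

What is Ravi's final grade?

Quizzes: drop 52, 54 → average of remaining 5 = 398/5 = 79.6
Written exam (100) > Homework (66), so Homework counts as 100.
Weighted total:
  Written exam 100 × 0.09 = 9
  Quizzes 79.6 × 0.53 = 42.188
  Participation 63 × 0.22 = 13.86
  Homework 100 × 0.16 = 16
Sum = 81.048
81.048 is ≥ 81 and < 91 → B

B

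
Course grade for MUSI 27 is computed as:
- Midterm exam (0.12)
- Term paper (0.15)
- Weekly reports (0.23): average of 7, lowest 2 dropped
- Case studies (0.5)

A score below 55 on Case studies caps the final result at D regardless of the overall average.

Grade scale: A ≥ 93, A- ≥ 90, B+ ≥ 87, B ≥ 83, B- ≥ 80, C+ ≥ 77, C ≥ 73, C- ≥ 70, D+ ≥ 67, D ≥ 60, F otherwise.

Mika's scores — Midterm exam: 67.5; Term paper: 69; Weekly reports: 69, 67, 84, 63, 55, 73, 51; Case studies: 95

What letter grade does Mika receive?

B-

Weekly reports: drop 51, 55 → average of remaining 5 = 356/5 = 71.2
Case studies score 95 ≥ 55: minimum met.
Weighted total:
  Midterm exam 67.5 × 0.12 = 8.1
  Term paper 69 × 0.15 = 10.35
  Weekly reports 71.2 × 0.23 = 16.376
  Case studies 95 × 0.5 = 47.5
Sum = 82.326
82.326 is ≥ 80 and < 83 → B-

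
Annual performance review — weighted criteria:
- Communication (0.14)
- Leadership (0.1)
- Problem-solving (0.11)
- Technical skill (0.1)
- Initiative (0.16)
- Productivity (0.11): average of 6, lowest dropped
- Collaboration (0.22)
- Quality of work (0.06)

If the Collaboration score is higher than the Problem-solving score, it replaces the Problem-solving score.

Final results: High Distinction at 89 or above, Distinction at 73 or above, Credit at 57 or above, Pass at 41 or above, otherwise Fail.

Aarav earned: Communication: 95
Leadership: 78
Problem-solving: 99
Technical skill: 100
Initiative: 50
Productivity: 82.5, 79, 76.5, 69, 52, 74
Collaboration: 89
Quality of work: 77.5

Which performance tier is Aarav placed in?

Distinction

Productivity: drop 52 → average of remaining 5 = 381/5 = 76.2
Collaboration (89) ≤ Problem-solving (99), so Problem-solving stays at 99.
Weighted total:
  Communication 95 × 0.14 = 13.3
  Leadership 78 × 0.1 = 7.8
  Problem-solving 99 × 0.11 = 10.89
  Technical skill 100 × 0.1 = 10
  Initiative 50 × 0.16 = 8
  Productivity 76.2 × 0.11 = 8.382
  Collaboration 89 × 0.22 = 19.58
  Quality of work 77.5 × 0.06 = 4.65
Sum = 82.602
82.602 is ≥ 73 and < 89 → Distinction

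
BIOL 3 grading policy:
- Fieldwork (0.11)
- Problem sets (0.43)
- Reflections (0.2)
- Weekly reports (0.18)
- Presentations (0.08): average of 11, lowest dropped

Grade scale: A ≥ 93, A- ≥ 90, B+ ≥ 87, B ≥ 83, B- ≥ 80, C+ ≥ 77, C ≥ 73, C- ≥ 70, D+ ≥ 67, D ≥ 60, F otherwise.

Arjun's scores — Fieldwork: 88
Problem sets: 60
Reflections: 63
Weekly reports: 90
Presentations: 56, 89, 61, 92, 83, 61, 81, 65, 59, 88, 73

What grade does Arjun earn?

C-

Presentations: drop 56 → average of remaining 10 = 752/10 = 75.2
Weighted total:
  Fieldwork 88 × 0.11 = 9.68
  Problem sets 60 × 0.43 = 25.8
  Reflections 63 × 0.2 = 12.6
  Weekly reports 90 × 0.18 = 16.2
  Presentations 75.2 × 0.08 = 6.016
Sum = 70.296
70.296 is ≥ 70 and < 73 → C-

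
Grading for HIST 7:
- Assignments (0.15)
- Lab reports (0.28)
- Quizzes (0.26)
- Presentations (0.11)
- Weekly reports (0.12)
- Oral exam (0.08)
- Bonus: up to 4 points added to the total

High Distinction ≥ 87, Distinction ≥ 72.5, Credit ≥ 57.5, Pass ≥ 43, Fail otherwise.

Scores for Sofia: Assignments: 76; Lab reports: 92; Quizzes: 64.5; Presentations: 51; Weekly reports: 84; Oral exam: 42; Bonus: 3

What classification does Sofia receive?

Distinction

Weighted total:
  Assignments 76 × 0.15 = 11.4
  Lab reports 92 × 0.28 = 25.76
  Quizzes 64.5 × 0.26 = 16.77
  Presentations 51 × 0.11 = 5.61
  Weekly reports 84 × 0.12 = 10.08
  Oral exam 42 × 0.08 = 3.36
Sum = 72.98
Bonus: 72.98 + 3 = 75.98
75.98 is ≥ 72.5 and < 87 → Distinction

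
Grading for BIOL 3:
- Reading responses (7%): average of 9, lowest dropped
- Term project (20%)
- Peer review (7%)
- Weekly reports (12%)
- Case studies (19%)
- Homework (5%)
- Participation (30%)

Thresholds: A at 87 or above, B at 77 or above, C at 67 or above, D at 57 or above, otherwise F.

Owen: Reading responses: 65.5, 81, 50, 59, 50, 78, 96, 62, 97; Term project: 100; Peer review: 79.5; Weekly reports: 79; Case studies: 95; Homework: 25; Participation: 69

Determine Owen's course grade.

Reading responses: drop 50 → average of remaining 8 = 588.5/8 = 73.5625
Weighted total:
  Reading responses 73.5625 × 0.07 = 5.149375
  Term project 100 × 0.2 = 20
  Peer review 79.5 × 0.07 = 5.565
  Weekly reports 79 × 0.12 = 9.48
  Case studies 95 × 0.19 = 18.05
  Homework 25 × 0.05 = 1.25
  Participation 69 × 0.3 = 20.7
Sum = 80.194375
80.194375 is ≥ 77 and < 87 → B

B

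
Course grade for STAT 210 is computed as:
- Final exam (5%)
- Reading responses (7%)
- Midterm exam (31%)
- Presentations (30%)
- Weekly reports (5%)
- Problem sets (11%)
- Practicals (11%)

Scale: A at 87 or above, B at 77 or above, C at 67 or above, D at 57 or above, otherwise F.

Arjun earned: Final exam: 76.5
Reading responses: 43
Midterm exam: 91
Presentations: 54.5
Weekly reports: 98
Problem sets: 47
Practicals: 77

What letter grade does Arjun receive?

C

Weighted total:
  Final exam 76.5 × 0.05 = 3.825
  Reading responses 43 × 0.07 = 3.01
  Midterm exam 91 × 0.31 = 28.21
  Presentations 54.5 × 0.3 = 16.35
  Weekly reports 98 × 0.05 = 4.9
  Problem sets 47 × 0.11 = 5.17
  Practicals 77 × 0.11 = 8.47
Sum = 69.935
69.935 is ≥ 67 and < 77 → C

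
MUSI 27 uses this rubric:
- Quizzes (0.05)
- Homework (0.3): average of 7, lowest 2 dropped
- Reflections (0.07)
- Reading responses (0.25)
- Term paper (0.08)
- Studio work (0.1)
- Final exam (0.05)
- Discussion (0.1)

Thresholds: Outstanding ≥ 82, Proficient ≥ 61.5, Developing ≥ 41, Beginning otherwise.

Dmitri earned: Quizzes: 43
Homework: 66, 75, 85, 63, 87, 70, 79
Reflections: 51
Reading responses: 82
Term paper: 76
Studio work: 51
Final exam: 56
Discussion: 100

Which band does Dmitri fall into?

Homework: drop 63, 66 → average of remaining 5 = 396/5 = 79.2
Weighted total:
  Quizzes 43 × 0.05 = 2.15
  Homework 79.2 × 0.3 = 23.76
  Reflections 51 × 0.07 = 3.57
  Reading responses 82 × 0.25 = 20.5
  Term paper 76 × 0.08 = 6.08
  Studio work 51 × 0.1 = 5.1
  Final exam 56 × 0.05 = 2.8
  Discussion 100 × 0.1 = 10
Sum = 73.96
73.96 is ≥ 61.5 and < 82 → Proficient

Proficient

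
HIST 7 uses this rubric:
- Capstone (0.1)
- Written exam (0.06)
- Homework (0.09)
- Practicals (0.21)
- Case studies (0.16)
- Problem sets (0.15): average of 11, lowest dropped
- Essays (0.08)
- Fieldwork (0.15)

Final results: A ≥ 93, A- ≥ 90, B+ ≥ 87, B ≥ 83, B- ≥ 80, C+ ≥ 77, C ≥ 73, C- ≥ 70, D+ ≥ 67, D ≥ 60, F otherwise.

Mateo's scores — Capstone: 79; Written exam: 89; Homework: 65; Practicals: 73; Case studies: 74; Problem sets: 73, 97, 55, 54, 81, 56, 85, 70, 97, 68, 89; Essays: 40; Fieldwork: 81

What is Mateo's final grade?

Problem sets: drop 54 → average of remaining 10 = 771/10 = 77.1
Weighted total:
  Capstone 79 × 0.1 = 7.9
  Written exam 89 × 0.06 = 5.34
  Homework 65 × 0.09 = 5.85
  Practicals 73 × 0.21 = 15.33
  Case studies 74 × 0.16 = 11.84
  Problem sets 77.1 × 0.15 = 11.565
  Essays 40 × 0.08 = 3.2
  Fieldwork 81 × 0.15 = 12.15
Sum = 73.175
73.175 is ≥ 73 and < 77 → C

C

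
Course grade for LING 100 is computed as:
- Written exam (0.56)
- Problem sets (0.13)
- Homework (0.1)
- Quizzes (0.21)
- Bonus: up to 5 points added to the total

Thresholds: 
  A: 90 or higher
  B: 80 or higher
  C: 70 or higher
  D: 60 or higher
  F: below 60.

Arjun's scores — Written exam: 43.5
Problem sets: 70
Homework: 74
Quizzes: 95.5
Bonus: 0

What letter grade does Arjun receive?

D

Weighted total:
  Written exam 43.5 × 0.56 = 24.36
  Problem sets 70 × 0.13 = 9.1
  Homework 74 × 0.1 = 7.4
  Quizzes 95.5 × 0.21 = 20.055
Sum = 60.915
Bonus: 60.915 + 0 = 60.915
60.915 is ≥ 60 and < 70 → D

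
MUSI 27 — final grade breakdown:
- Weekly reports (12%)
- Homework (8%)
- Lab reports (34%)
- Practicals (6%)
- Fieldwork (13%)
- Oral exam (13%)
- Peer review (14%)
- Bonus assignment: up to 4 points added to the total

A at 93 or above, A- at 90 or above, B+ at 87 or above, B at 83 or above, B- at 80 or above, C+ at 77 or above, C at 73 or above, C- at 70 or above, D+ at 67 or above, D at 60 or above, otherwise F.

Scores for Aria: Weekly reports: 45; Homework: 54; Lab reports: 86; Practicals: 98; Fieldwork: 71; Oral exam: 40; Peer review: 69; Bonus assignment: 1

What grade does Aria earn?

D+

Weighted total:
  Weekly reports 45 × 0.12 = 5.4
  Homework 54 × 0.08 = 4.32
  Lab reports 86 × 0.34 = 29.24
  Practicals 98 × 0.06 = 5.88
  Fieldwork 71 × 0.13 = 9.23
  Oral exam 40 × 0.13 = 5.2
  Peer review 69 × 0.14 = 9.66
Sum = 68.93
Bonus assignment: 68.93 + 1 = 69.93
69.93 is ≥ 67 and < 70 → D+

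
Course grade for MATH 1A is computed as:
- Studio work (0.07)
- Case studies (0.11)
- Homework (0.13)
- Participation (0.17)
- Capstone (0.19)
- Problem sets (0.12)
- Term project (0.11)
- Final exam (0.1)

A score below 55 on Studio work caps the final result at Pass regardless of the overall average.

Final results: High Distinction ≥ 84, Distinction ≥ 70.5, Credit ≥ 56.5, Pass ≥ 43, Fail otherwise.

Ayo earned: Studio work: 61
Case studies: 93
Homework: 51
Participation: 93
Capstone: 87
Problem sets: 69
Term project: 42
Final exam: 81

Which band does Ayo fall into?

Studio work score 61 ≥ 55: minimum met.
Weighted total:
  Studio work 61 × 0.07 = 4.27
  Case studies 93 × 0.11 = 10.23
  Homework 51 × 0.13 = 6.63
  Participation 93 × 0.17 = 15.81
  Capstone 87 × 0.19 = 16.53
  Problem sets 69 × 0.12 = 8.28
  Term project 42 × 0.11 = 4.62
  Final exam 81 × 0.1 = 8.1
Sum = 74.47
74.47 is ≥ 70.5 and < 84 → Distinction

Distinction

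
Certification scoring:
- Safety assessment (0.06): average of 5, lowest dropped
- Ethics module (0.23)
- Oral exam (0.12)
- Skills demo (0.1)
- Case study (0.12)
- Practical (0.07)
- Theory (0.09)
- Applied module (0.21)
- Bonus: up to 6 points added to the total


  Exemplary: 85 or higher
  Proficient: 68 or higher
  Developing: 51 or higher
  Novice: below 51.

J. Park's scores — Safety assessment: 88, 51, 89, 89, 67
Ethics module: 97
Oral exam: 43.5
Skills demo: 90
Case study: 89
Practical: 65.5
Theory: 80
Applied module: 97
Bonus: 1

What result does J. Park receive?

Exemplary

Safety assessment: drop 51 → average of remaining 4 = 333/4 = 83.25
Weighted total:
  Safety assessment 83.25 × 0.06 = 4.995
  Ethics module 97 × 0.23 = 22.31
  Oral exam 43.5 × 0.12 = 5.22
  Skills demo 90 × 0.1 = 9
  Case study 89 × 0.12 = 10.68
  Practical 65.5 × 0.07 = 4.585
  Theory 80 × 0.09 = 7.2
  Applied module 97 × 0.21 = 20.37
Sum = 84.36
Bonus: 84.36 + 1 = 85.36
85.36 ≥ 85 → Exemplary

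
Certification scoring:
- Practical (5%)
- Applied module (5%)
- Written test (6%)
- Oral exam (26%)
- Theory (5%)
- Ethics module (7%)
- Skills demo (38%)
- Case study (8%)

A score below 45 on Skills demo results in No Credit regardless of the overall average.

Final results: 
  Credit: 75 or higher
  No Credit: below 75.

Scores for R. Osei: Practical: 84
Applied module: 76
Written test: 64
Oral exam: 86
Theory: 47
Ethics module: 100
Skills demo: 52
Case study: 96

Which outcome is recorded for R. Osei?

No Credit

Skills demo score 52 ≥ 45: minimum met.
Weighted total:
  Practical 84 × 0.05 = 4.2
  Applied module 76 × 0.05 = 3.8
  Written test 64 × 0.06 = 3.84
  Oral exam 86 × 0.26 = 22.36
  Theory 47 × 0.05 = 2.35
  Ethics module 100 × 0.07 = 7
  Skills demo 52 × 0.38 = 19.76
  Case study 96 × 0.08 = 7.68
Sum = 70.99
70.99 < 75 → No Credit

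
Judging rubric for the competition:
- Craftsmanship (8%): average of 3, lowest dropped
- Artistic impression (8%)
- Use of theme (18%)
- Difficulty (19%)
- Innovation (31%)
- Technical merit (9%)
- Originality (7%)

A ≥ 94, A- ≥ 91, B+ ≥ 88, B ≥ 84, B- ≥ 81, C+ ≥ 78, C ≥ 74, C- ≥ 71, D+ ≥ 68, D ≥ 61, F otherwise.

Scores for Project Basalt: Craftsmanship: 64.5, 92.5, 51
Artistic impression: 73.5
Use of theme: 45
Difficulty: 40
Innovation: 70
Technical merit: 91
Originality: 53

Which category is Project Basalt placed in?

Craftsmanship: drop 51 → average of remaining 2 = 157/2 = 78.5
Weighted total:
  Craftsmanship 78.5 × 0.08 = 6.28
  Artistic impression 73.5 × 0.08 = 5.88
  Use of theme 45 × 0.18 = 8.1
  Difficulty 40 × 0.19 = 7.6
  Innovation 70 × 0.31 = 21.7
  Technical merit 91 × 0.09 = 8.19
  Originality 53 × 0.07 = 3.71
Sum = 61.46
61.46 is ≥ 61 and < 68 → D

D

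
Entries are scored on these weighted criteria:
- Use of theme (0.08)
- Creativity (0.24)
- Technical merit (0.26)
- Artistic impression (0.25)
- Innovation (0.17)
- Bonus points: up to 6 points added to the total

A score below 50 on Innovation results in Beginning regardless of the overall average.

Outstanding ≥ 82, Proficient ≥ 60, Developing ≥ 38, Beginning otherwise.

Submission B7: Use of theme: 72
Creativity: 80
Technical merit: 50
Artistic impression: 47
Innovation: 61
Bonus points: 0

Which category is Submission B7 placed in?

Innovation score 61 ≥ 50: minimum met.
Weighted total:
  Use of theme 72 × 0.08 = 5.76
  Creativity 80 × 0.24 = 19.2
  Technical merit 50 × 0.26 = 13
  Artistic impression 47 × 0.25 = 11.75
  Innovation 61 × 0.17 = 10.37
Sum = 60.08
Bonus points: 60.08 + 0 = 60.08
60.08 is ≥ 60 and < 82 → Proficient

Proficient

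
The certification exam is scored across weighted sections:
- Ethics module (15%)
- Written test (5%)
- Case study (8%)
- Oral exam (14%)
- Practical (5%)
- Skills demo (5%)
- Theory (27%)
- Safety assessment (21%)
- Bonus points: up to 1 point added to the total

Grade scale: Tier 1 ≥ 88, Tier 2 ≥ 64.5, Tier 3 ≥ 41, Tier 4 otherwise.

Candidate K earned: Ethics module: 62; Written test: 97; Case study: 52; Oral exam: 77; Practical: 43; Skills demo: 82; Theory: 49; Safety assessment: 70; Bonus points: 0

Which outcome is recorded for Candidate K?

Tier 3

Weighted total:
  Ethics module 62 × 0.15 = 9.3
  Written test 97 × 0.05 = 4.85
  Case study 52 × 0.08 = 4.16
  Oral exam 77 × 0.14 = 10.78
  Practical 43 × 0.05 = 2.15
  Skills demo 82 × 0.05 = 4.1
  Theory 49 × 0.27 = 13.23
  Safety assessment 70 × 0.21 = 14.7
Sum = 63.27
Bonus points: 63.27 + 0 = 63.27
63.27 is ≥ 41 and < 64.5 → Tier 3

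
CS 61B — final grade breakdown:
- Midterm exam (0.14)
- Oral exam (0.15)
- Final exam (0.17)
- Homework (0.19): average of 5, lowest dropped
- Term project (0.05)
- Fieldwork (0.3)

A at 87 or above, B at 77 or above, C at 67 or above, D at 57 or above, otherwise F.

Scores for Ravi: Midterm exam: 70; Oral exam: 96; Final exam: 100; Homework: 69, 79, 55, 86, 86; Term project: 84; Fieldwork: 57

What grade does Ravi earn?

B

Homework: drop 55 → average of remaining 4 = 320/4 = 80
Weighted total:
  Midterm exam 70 × 0.14 = 9.8
  Oral exam 96 × 0.15 = 14.4
  Final exam 100 × 0.17 = 17
  Homework 80 × 0.19 = 15.2
  Term project 84 × 0.05 = 4.2
  Fieldwork 57 × 0.3 = 17.1
Sum = 77.7
77.7 is ≥ 77 and < 87 → B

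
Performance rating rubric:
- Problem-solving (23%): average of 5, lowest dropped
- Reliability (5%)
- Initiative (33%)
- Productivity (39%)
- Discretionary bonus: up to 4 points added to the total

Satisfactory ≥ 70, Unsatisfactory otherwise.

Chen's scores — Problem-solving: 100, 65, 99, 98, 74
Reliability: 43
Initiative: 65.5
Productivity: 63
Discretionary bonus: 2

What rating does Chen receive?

Satisfactory

Problem-solving: drop 65 → average of remaining 4 = 371/4 = 92.75
Weighted total:
  Problem-solving 92.75 × 0.23 = 21.3325
  Reliability 43 × 0.05 = 2.15
  Initiative 65.5 × 0.33 = 21.615
  Productivity 63 × 0.39 = 24.57
Sum = 69.6675
Discretionary bonus: 69.6675 + 2 = 71.6675
71.6675 ≥ 70 → Satisfactory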